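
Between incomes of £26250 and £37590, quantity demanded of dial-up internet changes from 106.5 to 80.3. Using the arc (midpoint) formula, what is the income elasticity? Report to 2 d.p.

-0.79

ΔQ = 80.3 − 106.5 = -26.2; midpoint Q̄ = (106.5 + 80.3)/2 = 93.4.
ΔI = 37590 − 26250 = 11340; midpoint Ī = (26250 + 37590)/2 = 31920.
η = (ΔQ/Q̄) ÷ (ΔI/Ī) = (-26.2/93.4) ÷ (11340/31920) = -0.79.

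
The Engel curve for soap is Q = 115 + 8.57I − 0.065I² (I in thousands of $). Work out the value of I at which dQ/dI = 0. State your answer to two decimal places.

dQ/dI = 8.57 − 0.13I.
The good is inferior where dQ/dI < 0. Setting dQ/dI = 0 gives I = 8.57 / 0.13 = 65.92.

65.92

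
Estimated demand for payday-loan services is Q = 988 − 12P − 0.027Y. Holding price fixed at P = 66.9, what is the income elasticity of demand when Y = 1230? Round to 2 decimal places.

-0.22

At P = 66.9, Y = 1230: Q = 151.990.
Holding P constant, ∂Q/∂Y = −0.027.
η_Y = (∂Q/∂Y)·(Y/Q) = -0.027 × (1230/151.990) = -0.22.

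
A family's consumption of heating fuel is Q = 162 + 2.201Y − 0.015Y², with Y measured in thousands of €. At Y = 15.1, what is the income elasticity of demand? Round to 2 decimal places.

At Y = 15.1: Q = 191.8149.
dQ/dY = 2.201 − 0.03Y = 1.74800.
η = (dQ/dY)·(Y/Q) = 1.74800 × (15.1/191.8149) = 0.14.

0.14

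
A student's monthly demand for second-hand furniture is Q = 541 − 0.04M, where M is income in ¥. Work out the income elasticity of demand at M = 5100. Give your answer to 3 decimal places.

-0.605

At M = 5100: Q = 337.000.
dQ/dM = −0.04.
η = (dQ/dM)·(M/Q) = -0.04 × (5100/337.000) = -0.605.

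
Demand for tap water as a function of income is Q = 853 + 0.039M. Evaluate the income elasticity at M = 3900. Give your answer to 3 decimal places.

0.151

At M = 3900: Q = 1005.100.
dQ/dM = 0.039.
η = (dQ/dM)·(M/Q) = 0.039 × (3900/1005.100) = 0.151.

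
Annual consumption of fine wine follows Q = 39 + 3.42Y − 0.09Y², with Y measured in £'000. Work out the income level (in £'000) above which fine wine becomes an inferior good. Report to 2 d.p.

19.00

dQ/dY = 3.42 − 0.18Y.
The good is inferior where dQ/dY < 0. Setting dQ/dY = 0 gives Y = 3.42 / 0.18 = 19.00.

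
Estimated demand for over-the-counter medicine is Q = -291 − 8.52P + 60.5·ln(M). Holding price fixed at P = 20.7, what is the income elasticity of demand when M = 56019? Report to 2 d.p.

0.31

At P = 20.7, M = 56019: Q = 194.109.
Holding P constant, ∂Q/∂M = 60.5/M = 0.00107999.
η_M = (∂Q/∂M)·(M/Q) = 0.00107999 × (56019/194.109) = 0.31.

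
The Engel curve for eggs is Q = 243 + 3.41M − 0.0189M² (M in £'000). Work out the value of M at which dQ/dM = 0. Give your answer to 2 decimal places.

dQ/dM = 3.41 − 0.0378M.
The good is inferior where dQ/dM < 0. Setting dQ/dM = 0 gives M = 3.41 / 0.0378 = 90.21.

90.21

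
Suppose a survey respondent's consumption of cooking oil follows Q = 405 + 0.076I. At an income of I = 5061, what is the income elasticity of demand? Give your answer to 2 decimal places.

0.49

At I = 5061: Q = 789.636.
dQ/dI = 0.076.
η = (dQ/dI)·(I/Q) = 0.076 × (5061/789.636) = 0.49.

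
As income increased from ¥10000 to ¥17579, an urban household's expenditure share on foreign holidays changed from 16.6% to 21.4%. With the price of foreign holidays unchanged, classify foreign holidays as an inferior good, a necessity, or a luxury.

The budget share rises as income rises, so η > 1.

luxury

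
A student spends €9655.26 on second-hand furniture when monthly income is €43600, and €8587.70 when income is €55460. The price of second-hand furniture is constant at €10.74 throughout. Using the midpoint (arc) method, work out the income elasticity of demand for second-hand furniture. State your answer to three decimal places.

With a constant price, Q₁ = 9655.26/10.74 = 899.000 and Q₂ = 8587.70/10.74 = 799.600 (equivalently, work directly with expenditure since P cancels).
Midpoint %ΔQ = (8587.70 − 9655.26)/9121.48 = -0.11704; midpoint %ΔI = (55460 − 43600)/49530 = 0.23945.
η = -0.11704 / 0.23945 = -0.489.

-0.489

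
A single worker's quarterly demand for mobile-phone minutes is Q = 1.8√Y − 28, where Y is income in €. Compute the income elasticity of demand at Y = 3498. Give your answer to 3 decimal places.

At Y = 3498: Q = 78.459.
dQ/dY = 1.8/(2√Y) = 0.0152171 at this income.
η = (dQ/dY)·(Y/Q) = 0.0152171 × (3498/78.459) = 0.678.

0.678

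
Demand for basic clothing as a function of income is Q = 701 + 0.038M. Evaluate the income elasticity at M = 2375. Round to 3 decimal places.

0.114

At M = 2375: Q = 791.250.
dQ/dM = 0.038.
η = (dQ/dM)·(M/Q) = 0.038 × (2375/791.250) = 0.114.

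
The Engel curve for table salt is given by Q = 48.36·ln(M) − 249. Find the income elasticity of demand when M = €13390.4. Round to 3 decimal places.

At M = 13390.4: Q = 210.531.
dQ/dM = 48.36/M = 0.00361154 at this income.
η = (dQ/dM)·(M/Q) = 0.00361154 × (13390.4/210.531) = 0.230.

0.230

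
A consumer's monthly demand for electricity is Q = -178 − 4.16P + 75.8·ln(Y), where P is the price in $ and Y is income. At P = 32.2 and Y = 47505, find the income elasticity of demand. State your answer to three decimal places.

0.150

At P = 32.2, Y = 47505: Q = 504.307.
Holding P constant, ∂Q/∂Y = 75.8/Y = 0.00159562.
η_Y = (∂Q/∂Y)·(Y/Q) = 0.00159562 × (47505/504.307) = 0.150.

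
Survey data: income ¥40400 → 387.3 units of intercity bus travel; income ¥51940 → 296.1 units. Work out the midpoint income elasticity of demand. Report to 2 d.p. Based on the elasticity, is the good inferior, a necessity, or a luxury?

-1.07 (inferior good)

ΔQ = 296.1 − 387.3 = -91.2; midpoint Q̄ = (387.3 + 296.1)/2 = 341.7.
ΔI = 51940 − 40400 = 11540; midpoint Ī = (40400 + 51940)/2 = 46170.
η = (ΔQ/Q̄) ÷ (ΔI/Ī) = (-91.2/341.7) ÷ (11540/46170) = -1.07.
η < 0 ⇒ inferior good.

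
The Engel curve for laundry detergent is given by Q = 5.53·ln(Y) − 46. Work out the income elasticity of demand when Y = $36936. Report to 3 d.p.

At Y = 36936: Q = 12.159.
dQ/dY = 5.53/Y = 0.000149718 at this income.
η = (dQ/dY)·(Y/Q) = 0.000149718 × (36936/12.159) = 0.455.

0.455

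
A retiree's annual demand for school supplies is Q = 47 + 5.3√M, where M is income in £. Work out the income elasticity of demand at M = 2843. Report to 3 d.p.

0.429

At M = 2843: Q = 329.595.
dQ/dM = 5.3/(2√M) = 0.0497001 at this income.
η = (dQ/dM)·(M/Q) = 0.0497001 × (2843/329.595) = 0.429.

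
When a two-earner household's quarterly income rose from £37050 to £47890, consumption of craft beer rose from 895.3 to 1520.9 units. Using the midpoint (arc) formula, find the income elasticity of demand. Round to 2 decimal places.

ΔQ = 1520.9 − 895.3 = 625.6; midpoint Q̄ = (895.3 + 1520.9)/2 = 1208.1.
ΔI = 47890 − 37050 = 10840; midpoint Ī = (37050 + 47890)/2 = 42470.
η = (ΔQ/Q̄) ÷ (ΔI/Ī) = (625.6/1208.1) ÷ (10840/42470) = 2.03.

2.03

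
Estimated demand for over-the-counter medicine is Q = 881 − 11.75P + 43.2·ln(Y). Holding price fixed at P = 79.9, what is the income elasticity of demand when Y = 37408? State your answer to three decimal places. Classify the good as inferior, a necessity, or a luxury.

0.109 (necessity)

At P = 79.9, Y = 37408: Q = 397.055.
Holding P constant, ∂Q/∂Y = 43.2/Y = 0.00115483.
η_Y = (∂Q/∂Y)·(Y/Q) = 0.00115483 × (37408/397.055) = 0.109.
Since 0 < η < 1, this is a necessity.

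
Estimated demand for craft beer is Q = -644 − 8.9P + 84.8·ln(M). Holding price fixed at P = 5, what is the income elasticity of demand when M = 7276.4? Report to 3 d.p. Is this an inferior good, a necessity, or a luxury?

1.293 (luxury)

At P = 5, M = 7276.4: Q = 65.575.
Holding P constant, ∂Q/∂M = 84.8/M = 0.0116541.
η_M = (∂Q/∂M)·(M/Q) = 0.0116541 × (7276.4/65.575) = 1.293.
Since η > 1, this is a luxury.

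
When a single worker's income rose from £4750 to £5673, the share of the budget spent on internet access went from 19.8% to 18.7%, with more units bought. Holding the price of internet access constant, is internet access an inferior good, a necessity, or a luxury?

Quantity rises but the budget share falls as income rises, so 0 < η < 1.

necessity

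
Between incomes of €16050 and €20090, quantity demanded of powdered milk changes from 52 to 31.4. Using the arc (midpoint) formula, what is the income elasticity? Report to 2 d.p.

-2.21

ΔQ = 31.4 − 52 = -20.6; midpoint Q̄ = (52 + 31.4)/2 = 41.7.
ΔI = 20090 − 16050 = 4040; midpoint Ī = (16050 + 20090)/2 = 18070.
η = (ΔQ/Q̄) ÷ (ΔI/Ī) = (-20.6/41.7) ÷ (4040/18070) = -2.21.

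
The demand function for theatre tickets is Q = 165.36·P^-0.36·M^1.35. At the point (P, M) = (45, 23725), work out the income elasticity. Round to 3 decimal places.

For a multiplicative demand Q = A·P^α·M^β, the income elasticity is β everywhere.
Here β = 1.35, so η = 1.350.

1.350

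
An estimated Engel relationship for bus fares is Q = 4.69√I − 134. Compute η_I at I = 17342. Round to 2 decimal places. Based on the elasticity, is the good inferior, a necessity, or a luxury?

0.64 (necessity)

At I = 17342: Q = 483.622.
dQ/dI = 4.69/(2√I) = 0.0178071 at this income.
η = (dQ/dI)·(I/Q) = 0.0178071 × (17342/483.622) = 0.64.
Since 0 < η < 1, the good is a necessity.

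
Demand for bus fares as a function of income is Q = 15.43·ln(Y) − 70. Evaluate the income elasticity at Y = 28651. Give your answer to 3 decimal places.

At Y = 28651: Q = 88.357.
dQ/dY = 15.43/Y = 0.00053855 at this income.
η = (dQ/dY)·(Y/Q) = 0.00053855 × (28651/88.357) = 0.175.

0.175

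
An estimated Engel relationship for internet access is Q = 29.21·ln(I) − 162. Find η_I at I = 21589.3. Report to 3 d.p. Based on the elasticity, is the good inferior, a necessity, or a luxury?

At I = 21589.3: Q = 129.514.
dQ/dI = 29.21/I = 0.00135299 at this income.
η = (dQ/dI)·(I/Q) = 0.00135299 × (21589.3/129.514) = 0.226.
Since 0 < η < 1, the good is a necessity.

0.226 (necessity)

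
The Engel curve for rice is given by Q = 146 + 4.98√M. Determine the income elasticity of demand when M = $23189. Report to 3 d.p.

0.419

At M = 23189: Q = 904.351.
dQ/dM = 4.98/(2√M) = 0.0163515 at this income.
η = (dQ/dM)·(M/Q) = 0.0163515 × (23189/904.351) = 0.419.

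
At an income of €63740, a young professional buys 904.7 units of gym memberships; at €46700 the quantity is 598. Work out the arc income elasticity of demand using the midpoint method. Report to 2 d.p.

ΔQ = 598 − 904.7 = -306.7; midpoint Q̄ = (904.7 + 598)/2 = 751.35.
ΔI = 46700 − 63740 = -17040; midpoint Ī = (63740 + 46700)/2 = 55220.
η = (ΔQ/Q̄) ÷ (ΔI/Ī) = (-306.7/751.35) ÷ (-17040/55220) = 1.32.

1.32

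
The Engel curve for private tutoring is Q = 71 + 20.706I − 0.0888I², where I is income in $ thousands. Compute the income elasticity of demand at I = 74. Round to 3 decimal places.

0.501

At I = 74: Q = 1116.9752.
dQ/dI = 20.706 − 0.1776I = 7.56360.
η = (dQ/dI)·(I/Q) = 7.56360 × (74/1116.9752) = 0.501.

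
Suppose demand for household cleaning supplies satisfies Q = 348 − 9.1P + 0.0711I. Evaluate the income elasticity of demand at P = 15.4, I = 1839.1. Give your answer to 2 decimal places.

0.39

At P = 15.4, I = 1839.1: Q = 338.620.
Holding P constant, ∂Q/∂I = 0.0711.
η_I = (∂Q/∂I)·(I/Q) = 0.0711 × (1839.1/338.620) = 0.39.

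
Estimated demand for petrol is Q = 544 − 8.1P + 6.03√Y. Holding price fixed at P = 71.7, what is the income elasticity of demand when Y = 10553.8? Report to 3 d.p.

At P = 71.7, Y = 10553.8: Q = 582.702.
Holding P constant, ∂Q/∂Y = 6.03/(2√Y) = 0.0293483.
η_Y = (∂Q/∂Y)·(Y/Q) = 0.0293483 × (10553.8/582.702) = 0.532.

0.532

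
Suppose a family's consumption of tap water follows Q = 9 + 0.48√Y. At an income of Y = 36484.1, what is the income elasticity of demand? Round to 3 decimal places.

At Y = 36484.1: Q = 100.684.
dQ/dY = 0.48/(2√Y) = 0.00125649 at this income.
η = (dQ/dY)·(Y/Q) = 0.00125649 × (36484.1/100.684) = 0.455.

0.455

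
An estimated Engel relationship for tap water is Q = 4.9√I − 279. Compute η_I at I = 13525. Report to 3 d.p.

0.980

At I = 13525: Q = 290.855.
dQ/dI = 4.9/(2√I) = 0.0210667 at this income.
η = (dQ/dI)·(I/Q) = 0.0210667 × (13525/290.855) = 0.980.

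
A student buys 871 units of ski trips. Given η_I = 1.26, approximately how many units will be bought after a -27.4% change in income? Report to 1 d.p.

570.3

%ΔQ ≈ η × %ΔI = 1.26 × (-27.4%) = -34.524%.
New Q ≈ 871 × (1 − 0.34524) = 570.3.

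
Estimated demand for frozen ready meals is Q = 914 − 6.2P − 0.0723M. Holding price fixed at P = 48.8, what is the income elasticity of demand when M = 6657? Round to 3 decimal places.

At P = 48.8, M = 6657: Q = 130.139.
Holding P constant, ∂Q/∂M = −0.0723.
η_M = (∂Q/∂M)·(M/Q) = -0.0723 × (6657/130.139) = -3.698.

-3.698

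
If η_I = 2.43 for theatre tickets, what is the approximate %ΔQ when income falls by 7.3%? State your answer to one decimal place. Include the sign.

%ΔQ ≈ η × %ΔI = 2.43 × (-7.3%) = -17.7%.

-17.7%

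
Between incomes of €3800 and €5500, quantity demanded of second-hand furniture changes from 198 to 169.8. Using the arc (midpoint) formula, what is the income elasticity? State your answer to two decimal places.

-0.42

ΔQ = 169.8 − 198 = -28.2; midpoint Q̄ = (198 + 169.8)/2 = 183.9.
ΔI = 5500 − 3800 = 1700; midpoint Ī = (3800 + 5500)/2 = 4650.
η = (ΔQ/Q̄) ÷ (ΔI/Ī) = (-28.2/183.9) ÷ (1700/4650) = -0.42.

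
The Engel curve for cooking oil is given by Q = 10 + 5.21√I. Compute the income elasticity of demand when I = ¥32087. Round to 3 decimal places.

At I = 32087: Q = 943.259.
dQ/dI = 5.21/(2√I) = 0.0145426 at this income.
η = (dQ/dI)·(I/Q) = 0.0145426 × (32087/943.259) = 0.495.

0.495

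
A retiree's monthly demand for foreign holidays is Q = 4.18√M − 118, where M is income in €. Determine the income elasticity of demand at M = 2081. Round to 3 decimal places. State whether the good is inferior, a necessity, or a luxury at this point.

1.312 (luxury)

At M = 2081: Q = 72.683.
dQ/dM = 4.18/(2√M) = 0.0458153 at this income.
η = (dQ/dM)·(M/Q) = 0.0458153 × (2081/72.683) = 1.312.
Since η > 1, the good is a luxury.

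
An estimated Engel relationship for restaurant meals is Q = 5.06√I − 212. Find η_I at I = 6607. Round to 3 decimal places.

At I = 6607: Q = 199.294.
dQ/dI = 5.06/(2√I) = 0.0311256 at this income.
η = (dQ/dI)·(I/Q) = 0.0311256 × (6607/199.294) = 1.032.

1.032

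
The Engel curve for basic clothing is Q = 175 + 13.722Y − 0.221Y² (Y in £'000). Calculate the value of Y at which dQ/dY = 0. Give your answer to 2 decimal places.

31.05

dQ/dY = 13.722 − 0.442Y.
The good is inferior where dQ/dY < 0. Setting dQ/dY = 0 gives Y = 13.722 / 0.442 = 31.05.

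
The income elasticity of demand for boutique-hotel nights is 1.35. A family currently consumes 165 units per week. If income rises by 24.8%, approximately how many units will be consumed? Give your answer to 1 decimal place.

220.2

%ΔQ ≈ η × %ΔI = 1.35 × 24.8% = 33.48%.
New Q ≈ 165 × (1 + 0.3348) = 220.2.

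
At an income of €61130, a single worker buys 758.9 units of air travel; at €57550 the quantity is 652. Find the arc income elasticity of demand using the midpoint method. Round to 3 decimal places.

ΔQ = 652 − 758.9 = -106.9; midpoint Q̄ = (758.9 + 652)/2 = 705.45.
ΔI = 57550 − 61130 = -3580; midpoint Ī = (61130 + 57550)/2 = 59340.
η = (ΔQ/Q̄) ÷ (ΔI/Ī) = (-106.9/705.45) ÷ (-3580/59340) = 2.512.

2.512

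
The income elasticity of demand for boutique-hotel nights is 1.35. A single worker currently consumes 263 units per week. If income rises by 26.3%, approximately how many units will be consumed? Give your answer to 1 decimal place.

%ΔQ ≈ η × %ΔI = 1.35 × 26.3% = 35.505%.
New Q ≈ 263 × (1 + 0.35505) = 356.4.

356.4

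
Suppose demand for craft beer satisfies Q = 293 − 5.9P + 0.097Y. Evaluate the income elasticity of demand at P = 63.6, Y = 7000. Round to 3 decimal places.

At P = 63.6, Y = 7000: Q = 596.760.
Holding P constant, ∂Q/∂Y = 0.097.
η_Y = (∂Q/∂Y)·(Y/Q) = 0.097 × (7000/596.760) = 1.138.

1.138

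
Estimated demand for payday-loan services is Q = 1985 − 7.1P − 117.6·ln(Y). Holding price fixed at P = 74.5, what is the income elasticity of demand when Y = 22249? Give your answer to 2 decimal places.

-0.42

At P = 74.5, Y = 22249: Q = 278.868.
Holding P constant, ∂Q/∂Y = -117.6/Y = -0.00528563.
η_Y = (∂Q/∂Y)·(Y/Q) = -0.00528563 × (22249/278.868) = -0.42.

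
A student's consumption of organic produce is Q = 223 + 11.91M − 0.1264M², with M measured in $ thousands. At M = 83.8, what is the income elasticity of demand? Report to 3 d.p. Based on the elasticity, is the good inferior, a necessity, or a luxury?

At M = 83.8: Q = 333.4216.
dQ/dM = 11.91 − 0.2528M = -9.27464.
η = (dQ/dM)·(M/Q) = -9.27464 × (83.8/333.4216) = -2.331.
η < 0 ⇒ inferior good.

-2.331 (inferior good)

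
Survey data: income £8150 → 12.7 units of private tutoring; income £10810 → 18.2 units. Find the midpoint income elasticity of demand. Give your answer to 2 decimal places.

ΔQ = 18.2 − 12.7 = 5.5; midpoint Q̄ = (12.7 + 18.2)/2 = 15.45.
ΔI = 10810 − 8150 = 2660; midpoint Ī = (8150 + 10810)/2 = 9480.
η = (ΔQ/Q̄) ÷ (ΔI/Ī) = (5.5/15.45) ÷ (2660/9480) = 1.27.

1.27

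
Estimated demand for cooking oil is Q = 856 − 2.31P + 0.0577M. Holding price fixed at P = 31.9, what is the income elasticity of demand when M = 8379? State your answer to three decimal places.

0.382

At P = 31.9, M = 8379: Q = 1265.779.
Holding P constant, ∂Q/∂M = 0.0577.
η_M = (∂Q/∂M)·(M/Q) = 0.0577 × (8379/1265.779) = 0.382.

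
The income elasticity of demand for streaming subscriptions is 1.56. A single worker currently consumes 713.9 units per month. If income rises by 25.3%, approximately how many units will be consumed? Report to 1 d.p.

995.7

%ΔQ ≈ η × %ΔI = 1.56 × 25.3% = 39.468%.
New Q ≈ 713.9 × (1 + 0.39468) = 995.7.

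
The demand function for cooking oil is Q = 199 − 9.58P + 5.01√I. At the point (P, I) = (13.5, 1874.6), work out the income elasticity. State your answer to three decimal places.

0.378

At P = 13.5, I = 1874.6: Q = 286.586.
Holding P constant, ∂Q/∂I = 5.01/(2√I) = 0.0578567.
η_I = (∂Q/∂I)·(I/Q) = 0.0578567 × (1874.6/286.586) = 0.378.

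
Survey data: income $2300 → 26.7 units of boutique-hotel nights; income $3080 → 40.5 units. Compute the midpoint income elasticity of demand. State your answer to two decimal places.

ΔQ = 40.5 − 26.7 = 13.8; midpoint Q̄ = (26.7 + 40.5)/2 = 33.6.
ΔI = 3080 − 2300 = 780; midpoint Ī = (2300 + 3080)/2 = 2690.
η = (ΔQ/Q̄) ÷ (ΔI/Ī) = (13.8/33.6) ÷ (780/2690) = 1.42.

1.42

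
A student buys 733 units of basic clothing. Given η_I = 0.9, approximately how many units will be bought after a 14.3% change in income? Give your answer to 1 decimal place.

827.3

%ΔQ ≈ η × %ΔI = 0.9 × 14.3% = 12.87%.
New Q ≈ 733 × (1 + 0.1287) = 827.3.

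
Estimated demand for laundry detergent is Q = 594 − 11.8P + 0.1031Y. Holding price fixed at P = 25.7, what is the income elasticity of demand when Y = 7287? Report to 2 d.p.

At P = 25.7, Y = 7287: Q = 1042.030.
Holding P constant, ∂Q/∂Y = 0.1031.
η_Y = (∂Q/∂Y)·(Y/Q) = 0.1031 × (7287/1042.030) = 0.72.

0.72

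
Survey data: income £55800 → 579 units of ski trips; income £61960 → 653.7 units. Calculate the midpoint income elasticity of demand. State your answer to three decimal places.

1.158

ΔQ = 653.7 − 579 = 74.7; midpoint Q̄ = (579 + 653.7)/2 = 616.35.
ΔI = 61960 − 55800 = 6160; midpoint Ī = (55800 + 61960)/2 = 58880.
η = (ΔQ/Q̄) ÷ (ΔI/Ī) = (74.7/616.35) ÷ (6160/58880) = 1.158.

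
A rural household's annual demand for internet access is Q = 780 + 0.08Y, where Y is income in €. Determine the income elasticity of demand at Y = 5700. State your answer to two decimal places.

0.37

At Y = 5700: Q = 1236.000.
dQ/dY = 0.08.
η = (dQ/dY)·(Y/Q) = 0.08 × (5700/1236.000) = 0.37.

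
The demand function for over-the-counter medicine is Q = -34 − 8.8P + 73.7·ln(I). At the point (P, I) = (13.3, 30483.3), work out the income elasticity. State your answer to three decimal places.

At P = 13.3, I = 30483.3: Q = 609.908.
Holding P constant, ∂Q/∂I = 73.7/I = 0.00241772.
η_I = (∂Q/∂I)·(I/Q) = 0.00241772 × (30483.3/609.908) = 0.121.

0.121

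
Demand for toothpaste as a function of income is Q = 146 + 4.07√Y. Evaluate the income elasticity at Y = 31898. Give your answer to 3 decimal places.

At Y = 31898: Q = 872.902.
dQ/dY = 4.07/(2√Y) = 0.0113942 at this income.
η = (dQ/dY)·(Y/Q) = 0.0113942 × (31898/872.902) = 0.416.

0.416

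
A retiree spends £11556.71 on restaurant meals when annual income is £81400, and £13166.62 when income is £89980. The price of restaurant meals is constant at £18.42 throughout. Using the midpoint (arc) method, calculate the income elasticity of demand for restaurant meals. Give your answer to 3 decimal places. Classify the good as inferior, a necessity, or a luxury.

1.301 (luxury)

With a constant price, Q₁ = 11556.71/18.42 = 627.400 and Q₂ = 13166.62/18.42 = 714.800 (equivalently, work directly with expenditure since P cancels).
Midpoint %ΔQ = (13166.62 − 11556.71)/12361.67 = 0.13023; midpoint %ΔI = (89980 − 81400)/85690 = 0.10013.
η = 0.13023 / 0.10013 = 1.301.
η > 1 ⇒ luxury.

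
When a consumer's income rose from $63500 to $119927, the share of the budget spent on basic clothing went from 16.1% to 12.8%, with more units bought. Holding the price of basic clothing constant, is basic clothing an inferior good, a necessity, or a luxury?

Quantity rises but the budget share falls as income rises, so 0 < η < 1.

necessity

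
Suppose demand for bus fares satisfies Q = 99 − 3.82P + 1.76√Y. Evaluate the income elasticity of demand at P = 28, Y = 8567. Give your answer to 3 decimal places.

At P = 28, Y = 8567: Q = 154.942.
Holding P constant, ∂Q/∂Y = 1.76/(2√Y) = 0.00950754.
η_Y = (∂Q/∂Y)·(Y/Q) = 0.00950754 × (8567/154.942) = 0.526.

0.526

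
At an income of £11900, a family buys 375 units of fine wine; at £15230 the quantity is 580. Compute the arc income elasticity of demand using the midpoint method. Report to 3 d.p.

ΔQ = 580 − 375 = 205; midpoint Q̄ = (375 + 580)/2 = 477.5.
ΔI = 15230 − 11900 = 3330; midpoint Ī = (11900 + 15230)/2 = 13565.
η = (ΔQ/Q̄) ÷ (ΔI/Ī) = (205/477.5) ÷ (3330/13565) = 1.749.

1.749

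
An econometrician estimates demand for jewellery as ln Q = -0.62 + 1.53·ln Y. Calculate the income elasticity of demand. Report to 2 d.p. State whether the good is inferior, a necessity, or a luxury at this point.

1.53 (luxury)

In a log-linear demand, the coefficient on ln Y is the income elasticity.
So η = 1.53.
η > 1 ⇒ luxury.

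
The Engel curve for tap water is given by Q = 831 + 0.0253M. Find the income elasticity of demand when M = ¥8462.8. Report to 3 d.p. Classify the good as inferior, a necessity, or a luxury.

At M = 8462.8: Q = 1045.109.
dQ/dM = 0.0253.
η = (dQ/dM)·(M/Q) = 0.0253 × (8462.8/1045.109) = 0.205.
Since 0 < η < 1, the good is a necessity.

0.205 (necessity)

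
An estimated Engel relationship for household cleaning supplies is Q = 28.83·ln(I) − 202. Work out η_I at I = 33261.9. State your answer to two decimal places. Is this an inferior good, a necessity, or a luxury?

0.29 (necessity)

At I = 33261.9: Q = 98.183.
dQ/dI = 28.83/I = 0.000866757 at this income.
η = (dQ/dI)·(I/Q) = 0.000866757 × (33261.9/98.183) = 0.29.
Since 0 < η < 1, the good is a necessity.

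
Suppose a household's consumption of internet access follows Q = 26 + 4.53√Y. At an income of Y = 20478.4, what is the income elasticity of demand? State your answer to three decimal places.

At Y = 20478.4: Q = 674.256.
dQ/dY = 4.53/(2√Y) = 0.0158278 at this income.
η = (dQ/dY)·(Y/Q) = 0.0158278 × (20478.4/674.256) = 0.481.

0.481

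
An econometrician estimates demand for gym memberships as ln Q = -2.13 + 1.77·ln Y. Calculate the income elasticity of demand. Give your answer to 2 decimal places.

In a log-linear demand, the coefficient on ln Y is the income elasticity.
So η = 1.77.

1.77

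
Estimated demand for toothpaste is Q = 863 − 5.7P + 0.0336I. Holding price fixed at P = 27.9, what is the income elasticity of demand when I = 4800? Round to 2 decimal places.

At P = 27.9, I = 4800: Q = 865.250.
Holding P constant, ∂Q/∂I = 0.0336.
η_I = (∂Q/∂I)·(I/Q) = 0.0336 × (4800/865.250) = 0.19.

0.19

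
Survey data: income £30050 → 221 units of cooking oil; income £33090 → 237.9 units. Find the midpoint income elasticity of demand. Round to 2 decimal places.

ΔQ = 237.9 − 221 = 16.9; midpoint Q̄ = (221 + 237.9)/2 = 229.45.
ΔI = 33090 − 30050 = 3040; midpoint Ī = (30050 + 33090)/2 = 31570.
η = (ΔQ/Q̄) ÷ (ΔI/Ī) = (16.9/229.45) ÷ (3040/31570) = 0.76.

0.76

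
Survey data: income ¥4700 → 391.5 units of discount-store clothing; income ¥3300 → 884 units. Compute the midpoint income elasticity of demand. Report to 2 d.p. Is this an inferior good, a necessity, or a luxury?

-2.21 (inferior good)

ΔQ = 884 − 391.5 = 492.5; midpoint Q̄ = (391.5 + 884)/2 = 637.75.
ΔI = 3300 − 4700 = -1400; midpoint Ī = (4700 + 3300)/2 = 4000.
η = (ΔQ/Q̄) ÷ (ΔI/Ī) = (492.5/637.75) ÷ (-1400/4000) = -2.21.
η < 0 ⇒ inferior good.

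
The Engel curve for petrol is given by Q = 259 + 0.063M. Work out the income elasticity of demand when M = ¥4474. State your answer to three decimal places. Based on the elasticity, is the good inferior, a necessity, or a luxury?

At M = 4474: Q = 540.862.
dQ/dM = 0.063.
η = (dQ/dM)·(M/Q) = 0.063 × (4474/540.862) = 0.521.
Since 0 < η < 1, the good is a necessity.

0.521 (necessity)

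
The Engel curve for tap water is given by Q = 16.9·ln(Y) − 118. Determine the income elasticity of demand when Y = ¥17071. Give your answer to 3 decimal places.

At Y = 17071: Q = 46.693.
dQ/dY = 16.9/Y = 0.000989983 at this income.
η = (dQ/dY)·(Y/Q) = 0.000989983 × (17071/46.693) = 0.362.

0.362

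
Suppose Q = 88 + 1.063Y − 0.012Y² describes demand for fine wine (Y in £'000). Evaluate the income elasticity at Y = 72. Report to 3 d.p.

-0.468

At Y = 72: Q = 102.3280.
dQ/dY = 1.063 − 0.024Y = -0.66500.
η = (dQ/dY)·(Y/Q) = -0.66500 × (72/102.3280) = -0.468.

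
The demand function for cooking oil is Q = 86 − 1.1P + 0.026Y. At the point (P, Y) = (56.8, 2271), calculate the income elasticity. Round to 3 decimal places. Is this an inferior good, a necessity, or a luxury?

0.715 (necessity)

At P = 56.8, Y = 2271: Q = 82.566.
Holding P constant, ∂Q/∂Y = 0.026.
η_Y = (∂Q/∂Y)·(Y/Q) = 0.026 × (2271/82.566) = 0.715.
Since 0 < η < 1, this is a necessity.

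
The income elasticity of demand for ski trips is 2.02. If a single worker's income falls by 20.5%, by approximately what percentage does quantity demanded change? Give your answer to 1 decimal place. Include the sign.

%ΔQ ≈ η × %ΔI = 2.02 × (-20.5%) = -41.4%.

-41.4%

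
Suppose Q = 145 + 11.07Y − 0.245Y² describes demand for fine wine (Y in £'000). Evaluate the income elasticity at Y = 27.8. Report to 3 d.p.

-0.269

At Y = 27.8: Q = 263.4002.
dQ/dY = 11.07 − 0.49Y = -2.55200.
η = (dQ/dY)·(Y/Q) = -2.55200 × (27.8/263.4002) = -0.269.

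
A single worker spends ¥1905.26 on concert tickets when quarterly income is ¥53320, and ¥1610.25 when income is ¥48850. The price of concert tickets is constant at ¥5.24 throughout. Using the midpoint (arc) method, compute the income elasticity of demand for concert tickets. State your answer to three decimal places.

With a constant price, Q₁ = 1905.26/5.24 = 363.599 and Q₂ = 1610.25/5.24 = 307.300 (equivalently, work directly with expenditure since P cancels).
Midpoint %ΔQ = (1610.25 − 1905.26)/1757.76 = -0.16783; midpoint %ΔI = (48850 − 53320)/51085 = -0.08750.
η = -0.16783 / -0.08750 = 1.918.

1.918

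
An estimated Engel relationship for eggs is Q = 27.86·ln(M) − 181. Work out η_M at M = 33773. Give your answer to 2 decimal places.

At M = 33773: Q = 109.508.
dQ/dM = 27.86/M = 0.000824919 at this income.
η = (dQ/dM)·(M/Q) = 0.000824919 × (33773/109.508) = 0.25.

0.25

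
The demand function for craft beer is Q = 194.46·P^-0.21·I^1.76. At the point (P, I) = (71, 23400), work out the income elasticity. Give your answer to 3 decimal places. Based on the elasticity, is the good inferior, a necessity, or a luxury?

For a multiplicative demand Q = A·P^α·I^β, the income elasticity is β everywhere.
Here β = 1.76, so η = 1.760.
Since η > 1, this is a luxury.

1.760 (luxury)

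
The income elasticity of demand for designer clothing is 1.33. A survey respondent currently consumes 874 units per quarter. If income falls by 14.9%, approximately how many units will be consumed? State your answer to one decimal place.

700.8

%ΔQ ≈ η × %ΔI = 1.33 × (-14.9%) = -19.817%.
New Q ≈ 874 × (1 − 0.19817) = 700.8.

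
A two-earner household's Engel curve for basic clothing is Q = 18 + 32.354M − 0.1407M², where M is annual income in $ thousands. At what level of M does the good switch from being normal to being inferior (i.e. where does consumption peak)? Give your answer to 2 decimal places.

114.98

dQ/dM = 32.354 − 0.2814M.
The good is inferior where dQ/dM < 0. Setting dQ/dM = 0 gives M = 32.354 / 0.2814 = 114.98.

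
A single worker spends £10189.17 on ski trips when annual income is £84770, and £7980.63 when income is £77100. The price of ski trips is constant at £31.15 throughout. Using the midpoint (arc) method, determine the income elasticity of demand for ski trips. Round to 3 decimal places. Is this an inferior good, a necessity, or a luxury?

2.565 (luxury)

With a constant price, Q₁ = 10189.17/31.15 = 327.100 and Q₂ = 7980.63/31.15 = 256.200 (equivalently, work directly with expenditure since P cancels).
Midpoint %ΔQ = (7980.63 − 10189.17)/9084.90 = -0.24310; midpoint %ΔI = (77100 − 84770)/80935 = -0.09477.
η = -0.24310 / -0.09477 = 2.565.
η > 1 ⇒ luxury.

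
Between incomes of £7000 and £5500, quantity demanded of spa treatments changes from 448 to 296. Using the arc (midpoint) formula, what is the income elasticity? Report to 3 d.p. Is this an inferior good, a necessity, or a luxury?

1.703 (luxury)

ΔQ = 296 − 448 = -152; midpoint Q̄ = (448 + 296)/2 = 372.
ΔI = 5500 − 7000 = -1500; midpoint Ī = (7000 + 5500)/2 = 6250.
η = (ΔQ/Q̄) ÷ (ΔI/Ī) = (-152/372) ÷ (-1500/6250) = 1.703.
η > 1 ⇒ luxury.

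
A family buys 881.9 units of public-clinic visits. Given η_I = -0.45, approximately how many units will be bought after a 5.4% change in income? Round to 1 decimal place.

860.5

%ΔQ ≈ η × %ΔI = -0.45 × 5.4% = -2.43%.
New Q ≈ 881.9 × (1 − 0.0243) = 860.5.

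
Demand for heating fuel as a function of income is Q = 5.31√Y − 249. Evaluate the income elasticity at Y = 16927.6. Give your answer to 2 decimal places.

At Y = 16927.6: Q = 441.863.
dQ/dY = 5.31/(2√Y) = 0.0204064 at this income.
η = (dQ/dY)·(Y/Q) = 0.0204064 × (16927.6/441.863) = 0.78.

0.78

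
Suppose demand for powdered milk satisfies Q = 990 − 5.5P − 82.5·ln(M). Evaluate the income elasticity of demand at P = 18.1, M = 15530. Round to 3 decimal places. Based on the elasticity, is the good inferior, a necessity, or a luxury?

-0.875 (inferior good)

At P = 18.1, M = 15530: Q = 94.281.
Holding P constant, ∂Q/∂M = -82.5/M = -0.0053123.
η_M = (∂Q/∂M)·(M/Q) = -0.0053123 × (15530/94.281) = -0.875.
Since η < 0, this is an inferior good.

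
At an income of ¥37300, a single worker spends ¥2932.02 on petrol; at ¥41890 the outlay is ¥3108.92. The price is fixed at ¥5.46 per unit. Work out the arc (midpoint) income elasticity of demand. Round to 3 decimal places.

0.505

With a constant price, Q₁ = 2932.02/5.46 = 537.000 and Q₂ = 3108.92/5.46 = 569.399 (equivalently, work directly with expenditure since P cancels).
Midpoint %ΔQ = (3108.92 − 2932.02)/3020.47 = 0.05857; midpoint %ΔI = (41890 − 37300)/39595 = 0.11592.
η = 0.05857 / 0.11592 = 0.505.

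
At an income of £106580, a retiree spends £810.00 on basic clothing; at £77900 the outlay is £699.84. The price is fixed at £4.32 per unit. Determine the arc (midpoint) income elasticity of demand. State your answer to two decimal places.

0.47

With a constant price, Q₁ = 810.00/4.32 = 187.500 and Q₂ = 699.84/4.32 = 162.000 (equivalently, work directly with expenditure since P cancels).
Midpoint %ΔQ = (699.84 − 810.00)/754.92 = -0.14592; midpoint %ΔI = (77900 − 106580)/92240 = -0.31093.
η = -0.14592 / -0.31093 = 0.47.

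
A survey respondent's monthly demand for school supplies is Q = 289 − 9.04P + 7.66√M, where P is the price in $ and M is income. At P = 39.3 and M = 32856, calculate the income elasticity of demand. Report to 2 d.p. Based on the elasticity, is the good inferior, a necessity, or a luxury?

0.53 (necessity)

At P = 39.3, M = 32856: Q = 1322.197.
Holding P constant, ∂Q/∂M = 7.66/(2√M) = 0.0211296.
η_M = (∂Q/∂M)·(M/Q) = 0.0211296 × (32856/1322.197) = 0.53.
Since 0 < η < 1, this is a necessity.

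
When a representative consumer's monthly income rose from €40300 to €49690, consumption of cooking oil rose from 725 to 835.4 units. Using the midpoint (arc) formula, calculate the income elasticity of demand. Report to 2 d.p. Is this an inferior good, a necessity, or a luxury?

ΔQ = 835.4 − 725 = 110.4; midpoint Q̄ = (725 + 835.4)/2 = 780.2.
ΔI = 49690 − 40300 = 9390; midpoint Ī = (40300 + 49690)/2 = 44995.
η = (ΔQ/Q̄) ÷ (ΔI/Ī) = (110.4/780.2) ÷ (9390/44995) = 0.68.
0 < η < 1 ⇒ necessity.

0.68 (necessity)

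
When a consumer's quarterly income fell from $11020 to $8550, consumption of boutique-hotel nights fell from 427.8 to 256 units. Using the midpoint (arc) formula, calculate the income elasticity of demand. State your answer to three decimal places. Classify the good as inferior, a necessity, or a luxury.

ΔQ = 256 − 427.8 = -171.8; midpoint Q̄ = (427.8 + 256)/2 = 341.9.
ΔI = 8550 − 11020 = -2470; midpoint Ī = (11020 + 8550)/2 = 9785.
η = (ΔQ/Q̄) ÷ (ΔI/Ī) = (-171.8/341.9) ÷ (-2470/9785) = 1.991.
η > 1 ⇒ luxury.

1.991 (luxury)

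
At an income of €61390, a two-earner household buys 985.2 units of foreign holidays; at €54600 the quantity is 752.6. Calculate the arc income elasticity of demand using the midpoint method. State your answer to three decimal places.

2.286

ΔQ = 752.6 − 985.2 = -232.6; midpoint Q̄ = (985.2 + 752.6)/2 = 868.9.
ΔI = 54600 − 61390 = -6790; midpoint Ī = (61390 + 54600)/2 = 57995.
η = (ΔQ/Q̄) ÷ (ΔI/Ī) = (-232.6/868.9) ÷ (-6790/57995) = 2.286.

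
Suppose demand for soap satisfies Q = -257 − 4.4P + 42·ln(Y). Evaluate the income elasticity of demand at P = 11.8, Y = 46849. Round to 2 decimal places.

0.29

At P = 11.8, Y = 46849: Q = 142.777.
Holding P constant, ∂Q/∂Y = 42/Y = 0.000896497.
η_Y = (∂Q/∂Y)·(Y/Q) = 0.000896497 × (46849/142.777) = 0.29.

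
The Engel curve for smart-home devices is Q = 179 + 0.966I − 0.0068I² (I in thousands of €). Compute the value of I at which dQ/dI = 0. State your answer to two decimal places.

dQ/dI = 0.966 − 0.0136I.
The good is inferior where dQ/dI < 0. Setting dQ/dI = 0 gives I = 0.966 / 0.0136 = 71.03.

71.03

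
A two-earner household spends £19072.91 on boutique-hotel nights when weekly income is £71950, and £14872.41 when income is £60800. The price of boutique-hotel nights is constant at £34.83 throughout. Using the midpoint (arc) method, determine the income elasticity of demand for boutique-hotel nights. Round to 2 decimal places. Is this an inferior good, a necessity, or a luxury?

With a constant price, Q₁ = 19072.91/34.83 = 547.600 and Q₂ = 14872.41/34.83 = 427.000 (equivalently, work directly with expenditure since P cancels).
Midpoint %ΔQ = (14872.41 − 19072.91)/16972.66 = -0.24749; midpoint %ΔI = (60800 − 71950)/66375 = -0.16798.
η = -0.24749 / -0.16798 = 1.47.
η > 1 ⇒ luxury.

1.47 (luxury)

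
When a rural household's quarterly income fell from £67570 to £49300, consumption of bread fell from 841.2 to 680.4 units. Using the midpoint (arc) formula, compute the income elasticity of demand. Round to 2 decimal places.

ΔQ = 680.4 − 841.2 = -160.8; midpoint Q̄ = (841.2 + 680.4)/2 = 760.8.
ΔI = 49300 − 67570 = -18270; midpoint Ī = (67570 + 49300)/2 = 58435.
η = (ΔQ/Q̄) ÷ (ΔI/Ī) = (-160.8/760.8) ÷ (-18270/58435) = 0.68.

0.68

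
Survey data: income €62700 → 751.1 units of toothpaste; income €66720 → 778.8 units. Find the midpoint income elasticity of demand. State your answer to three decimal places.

0.583

ΔQ = 778.8 − 751.1 = 27.7; midpoint Q̄ = (751.1 + 778.8)/2 = 764.95.
ΔI = 66720 − 62700 = 4020; midpoint Ī = (62700 + 66720)/2 = 64710.
η = (ΔQ/Q̄) ÷ (ΔI/Ī) = (27.7/764.95) ÷ (4020/64710) = 0.583.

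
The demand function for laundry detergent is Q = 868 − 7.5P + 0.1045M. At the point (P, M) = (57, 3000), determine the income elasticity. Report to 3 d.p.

0.416

At P = 57, M = 3000: Q = 754.000.
Holding P constant, ∂Q/∂M = 0.1045.
η_M = (∂Q/∂M)·(M/Q) = 0.1045 × (3000/754.000) = 0.416.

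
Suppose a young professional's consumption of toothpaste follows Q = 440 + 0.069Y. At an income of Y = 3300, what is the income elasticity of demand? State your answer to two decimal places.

0.34

At Y = 3300: Q = 667.700.
dQ/dY = 0.069.
η = (dQ/dY)·(Y/Q) = 0.069 × (3300/667.700) = 0.34.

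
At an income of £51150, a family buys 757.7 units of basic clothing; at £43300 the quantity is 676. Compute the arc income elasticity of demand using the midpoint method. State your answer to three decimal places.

0.686

ΔQ = 676 − 757.7 = -81.7; midpoint Q̄ = (757.7 + 676)/2 = 716.85.
ΔI = 43300 − 51150 = -7850; midpoint Ī = (51150 + 43300)/2 = 47225.
η = (ΔQ/Q̄) ÷ (ΔI/Ī) = (-81.7/716.85) ÷ (-7850/47225) = 0.686.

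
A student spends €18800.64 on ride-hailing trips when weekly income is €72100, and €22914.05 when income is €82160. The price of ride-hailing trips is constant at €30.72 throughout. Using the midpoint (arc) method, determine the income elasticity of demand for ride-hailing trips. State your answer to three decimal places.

1.512

With a constant price, Q₁ = 18800.64/30.72 = 612.000 and Q₂ = 22914.05/30.72 = 745.900 (equivalently, work directly with expenditure since P cancels).
Midpoint %ΔQ = (22914.05 − 18800.64)/20857.35 = 0.19722; midpoint %ΔI = (82160 − 72100)/77130 = 0.13043.
η = 0.19722 / 0.13043 = 1.512.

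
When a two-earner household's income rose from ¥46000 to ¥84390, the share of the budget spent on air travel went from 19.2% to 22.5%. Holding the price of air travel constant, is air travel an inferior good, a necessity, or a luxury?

The budget share rises as income rises, so η > 1.

luxury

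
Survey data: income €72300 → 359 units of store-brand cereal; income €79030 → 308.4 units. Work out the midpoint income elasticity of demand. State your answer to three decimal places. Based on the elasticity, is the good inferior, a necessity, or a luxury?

ΔQ = 308.4 − 359 = -50.6; midpoint Q̄ = (359 + 308.4)/2 = 333.7.
ΔI = 79030 − 72300 = 6730; midpoint Ī = (72300 + 79030)/2 = 75665.
η = (ΔQ/Q̄) ÷ (ΔI/Ī) = (-50.6/333.7) ÷ (6730/75665) = -1.705.
η < 0 ⇒ inferior good.

-1.705 (inferior good)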